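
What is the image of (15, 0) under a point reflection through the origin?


Reflection through origin: (x, y) -> (-x, -y)
(15, 0) -> (-15, 0)

(-15, 0)


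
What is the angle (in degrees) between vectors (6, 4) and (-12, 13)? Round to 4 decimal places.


dot = 6*-12 + 4*13 = -20
|u| = 7.2111, |v| = 17.6918
cos(angle) = -0.1568
angle = 99.0193 degrees

99.0193 degrees


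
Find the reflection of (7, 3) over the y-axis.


Reflection across y-axis: (x, y) -> (-x, y)
(7, 3) -> (-7, 3)

(-7, 3)


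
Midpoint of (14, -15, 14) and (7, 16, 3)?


Midpoint = ((14+7)/2, (-15+16)/2, (14+3)/2) = (10.5, 0.5, 8.5)

(10.5, 0.5, 8.5)


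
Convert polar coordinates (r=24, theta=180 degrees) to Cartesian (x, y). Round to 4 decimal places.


x = 24 * cos(180) = -24
y = 24 * sin(180) = 0

(-24, 0)


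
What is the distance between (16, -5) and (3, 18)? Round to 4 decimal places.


d = sqrt((3-16)^2 + (18--5)^2) = 26.4197

26.4197


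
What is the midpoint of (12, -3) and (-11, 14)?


Midpoint = ((12+-11)/2, (-3+14)/2) = (0.5, 5.5)

(0.5, 5.5)


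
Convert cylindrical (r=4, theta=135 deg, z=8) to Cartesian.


x = 4 * cos(135) = -2.8284
y = 4 * sin(135) = 2.8284
z = 8

(-2.8284, 2.8284, 8)


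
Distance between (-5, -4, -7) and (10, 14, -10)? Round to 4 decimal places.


d = sqrt((10--5)^2 + (14--4)^2 + (-10--7)^2) = 23.622

23.622


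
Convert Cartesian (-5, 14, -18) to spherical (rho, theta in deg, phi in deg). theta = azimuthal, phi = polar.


rho = sqrt((-5)^2 + 14^2 + (-18)^2) = 23.3452
theta = atan2(14, -5) = 109.6538 deg
phi = acos(-18/23.3452) = 140.4469 deg

rho = 23.3452, theta = 109.6538 deg, phi = 140.4469 deg


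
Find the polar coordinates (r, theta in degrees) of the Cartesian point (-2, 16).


r = sqrt((-2)^2 + 16^2) = 16.1245
theta = atan2(16, -2) = 97.125 degrees

r = 16.1245, theta = 97.125 degrees


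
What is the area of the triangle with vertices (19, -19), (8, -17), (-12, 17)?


Area = |x1(y2-y3) + x2(y3-y1) + x3(y1-y2)| / 2
= |19*(-17-17) + 8*(17--19) + -12*(-19--17)| / 2
= 167

167


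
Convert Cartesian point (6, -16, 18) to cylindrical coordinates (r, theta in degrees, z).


r = sqrt(6^2 + (-16)^2) = 17.088
theta = atan2(-16, 6) = 290.556 deg
z = 18

r = 17.088, theta = 290.556 deg, z = 18


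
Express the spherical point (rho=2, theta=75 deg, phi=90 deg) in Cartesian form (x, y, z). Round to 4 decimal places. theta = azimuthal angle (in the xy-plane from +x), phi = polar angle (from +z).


x = 2 * sin(90) * cos(75) = 0.5176
y = 2 * sin(90) * sin(75) = 1.9319
z = 2 * cos(90) = 0

(0.5176, 1.9319, 0)


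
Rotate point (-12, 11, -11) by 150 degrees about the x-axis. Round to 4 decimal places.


x' = -12
y' = 11*cos(150) - -11*sin(150) = -4.0263
z' = 11*sin(150) + -11*cos(150) = 15.0263

(-12, -4.0263, 15.0263)


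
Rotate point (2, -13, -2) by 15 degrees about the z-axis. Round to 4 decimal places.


x' = 2*cos(15) - -13*sin(15) = 5.2965
y' = 2*sin(15) + -13*cos(15) = -12.0394
z' = -2

(5.2965, -12.0394, -2)


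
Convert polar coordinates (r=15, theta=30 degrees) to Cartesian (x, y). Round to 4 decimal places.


x = 15 * cos(30) = 12.9904
y = 15 * sin(30) = 7.5

(12.9904, 7.5)


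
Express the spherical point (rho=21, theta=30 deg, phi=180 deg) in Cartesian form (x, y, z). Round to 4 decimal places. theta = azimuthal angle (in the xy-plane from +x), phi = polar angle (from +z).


x = 21 * sin(180) * cos(30) = 0
y = 21 * sin(180) * sin(30) = 0
z = 21 * cos(180) = -21

(0, 0, -21)


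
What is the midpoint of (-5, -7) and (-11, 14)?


Midpoint = ((-5+-11)/2, (-7+14)/2) = (-8, 3.5)

(-8, 3.5)


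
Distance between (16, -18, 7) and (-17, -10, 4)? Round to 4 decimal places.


d = sqrt((-17-16)^2 + (-10--18)^2 + (4-7)^2) = 34.0881

34.0881


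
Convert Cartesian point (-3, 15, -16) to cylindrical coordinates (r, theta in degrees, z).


r = sqrt((-3)^2 + 15^2) = 15.2971
theta = atan2(15, -3) = 101.3099 deg
z = -16

r = 15.2971, theta = 101.3099 deg, z = -16


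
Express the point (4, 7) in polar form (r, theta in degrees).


r = sqrt(4^2 + 7^2) = 8.0623
theta = atan2(7, 4) = 60.2551 degrees

r = 8.0623, theta = 60.2551 degrees


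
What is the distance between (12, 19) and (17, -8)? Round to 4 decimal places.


d = sqrt((17-12)^2 + (-8-19)^2) = 27.4591

27.4591


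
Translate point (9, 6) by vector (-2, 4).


Translation: (x+dx, y+dy) = (9+-2, 6+4) = (7, 10)

(7, 10)


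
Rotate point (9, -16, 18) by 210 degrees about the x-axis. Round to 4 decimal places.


x' = 9
y' = -16*cos(210) - 18*sin(210) = 22.8564
z' = -16*sin(210) + 18*cos(210) = -7.5885

(9, 22.8564, -7.5885)


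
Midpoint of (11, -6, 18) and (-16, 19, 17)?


Midpoint = ((11+-16)/2, (-6+19)/2, (18+17)/2) = (-2.5, 6.5, 17.5)

(-2.5, 6.5, 17.5)


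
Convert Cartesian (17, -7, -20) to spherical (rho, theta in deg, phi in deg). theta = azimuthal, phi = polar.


rho = sqrt(17^2 + (-7)^2 + (-20)^2) = 27.1662
theta = atan2(-7, 17) = 337.6199 deg
phi = acos(-20/27.1662) = 137.4096 deg

rho = 27.1662, theta = 337.6199 deg, phi = 137.4096 deg


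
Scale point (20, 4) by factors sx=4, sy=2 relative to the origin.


Scaling: (x*sx, y*sy) = (20*4, 4*2) = (80, 8)

(80, 8)


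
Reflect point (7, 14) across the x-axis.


Reflection across x-axis: (x, y) -> (x, -y)
(7, 14) -> (7, -14)

(7, -14)


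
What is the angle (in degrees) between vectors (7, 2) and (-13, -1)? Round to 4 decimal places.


dot = 7*-13 + 2*-1 = -93
|u| = 7.2801, |v| = 13.0384
cos(angle) = -0.9798
angle = 168.4533 degrees

168.4533 degrees


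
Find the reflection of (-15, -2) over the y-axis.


Reflection across y-axis: (x, y) -> (-x, y)
(-15, -2) -> (15, -2)

(15, -2)


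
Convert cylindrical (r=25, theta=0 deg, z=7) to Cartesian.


x = 25 * cos(0) = 25
y = 25 * sin(0) = 0
z = 7

(25, 0, 7)


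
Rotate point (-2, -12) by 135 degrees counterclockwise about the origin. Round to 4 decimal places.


x' = -2*cos(135) - -12*sin(135) = 9.8995
y' = -2*sin(135) + -12*cos(135) = 7.0711

(9.8995, 7.0711)


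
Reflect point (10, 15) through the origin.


Reflection through origin: (x, y) -> (-x, -y)
(10, 15) -> (-10, -15)

(-10, -15)


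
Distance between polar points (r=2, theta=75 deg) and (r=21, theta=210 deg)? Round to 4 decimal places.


d = sqrt(r1^2 + r2^2 - 2*r1*r2*cos(t2-t1))
d = sqrt(2^2 + 21^2 - 2*2*21*cos(210-75)) = 22.4588

22.4588


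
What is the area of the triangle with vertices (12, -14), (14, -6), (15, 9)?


Area = |x1(y2-y3) + x2(y3-y1) + x3(y1-y2)| / 2
= |12*(-6-9) + 14*(9--14) + 15*(-14--6)| / 2
= 11

11


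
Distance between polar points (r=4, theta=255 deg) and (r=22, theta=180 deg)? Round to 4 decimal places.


d = sqrt(r1^2 + r2^2 - 2*r1*r2*cos(t2-t1))
d = sqrt(4^2 + 22^2 - 2*4*22*cos(180-255)) = 21.3178

21.3178


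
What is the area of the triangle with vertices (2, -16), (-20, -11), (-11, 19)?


Area = |x1(y2-y3) + x2(y3-y1) + x3(y1-y2)| / 2
= |2*(-11-19) + -20*(19--16) + -11*(-16--11)| / 2
= 352.5

352.5


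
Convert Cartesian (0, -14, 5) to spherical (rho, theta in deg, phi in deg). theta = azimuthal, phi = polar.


rho = sqrt(0^2 + (-14)^2 + 5^2) = 14.8661
theta = atan2(-14, 0) = 270 deg
phi = acos(5/14.8661) = 70.3462 deg

rho = 14.8661, theta = 270 deg, phi = 70.3462 deg


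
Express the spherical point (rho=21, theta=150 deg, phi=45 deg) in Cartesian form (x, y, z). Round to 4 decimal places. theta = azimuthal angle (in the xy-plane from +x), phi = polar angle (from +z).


x = 21 * sin(45) * cos(150) = -12.8598
y = 21 * sin(45) * sin(150) = 7.4246
z = 21 * cos(45) = 14.8492

(-12.8598, 7.4246, 14.8492)


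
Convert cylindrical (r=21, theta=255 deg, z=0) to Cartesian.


x = 21 * cos(255) = -5.4352
y = 21 * sin(255) = -20.2844
z = 0

(-5.4352, -20.2844, 0)


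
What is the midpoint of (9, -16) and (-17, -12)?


Midpoint = ((9+-17)/2, (-16+-12)/2) = (-4, -14)

(-4, -14)


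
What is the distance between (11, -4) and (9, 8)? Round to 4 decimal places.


d = sqrt((9-11)^2 + (8--4)^2) = 12.1655

12.1655


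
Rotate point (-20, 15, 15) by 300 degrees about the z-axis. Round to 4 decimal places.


x' = -20*cos(300) - 15*sin(300) = 2.9904
y' = -20*sin(300) + 15*cos(300) = 24.8205
z' = 15

(2.9904, 24.8205, 15)


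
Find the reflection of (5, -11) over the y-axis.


Reflection across y-axis: (x, y) -> (-x, y)
(5, -11) -> (-5, -11)

(-5, -11)


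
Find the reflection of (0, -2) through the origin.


Reflection through origin: (x, y) -> (-x, -y)
(0, -2) -> (0, 2)

(0, 2)


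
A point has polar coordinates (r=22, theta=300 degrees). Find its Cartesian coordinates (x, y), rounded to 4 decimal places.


x = 22 * cos(300) = 11
y = 22 * sin(300) = -19.0526

(11, -19.0526)


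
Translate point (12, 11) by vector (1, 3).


Translation: (x+dx, y+dy) = (12+1, 11+3) = (13, 14)

(13, 14)


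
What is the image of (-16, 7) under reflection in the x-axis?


Reflection across x-axis: (x, y) -> (x, -y)
(-16, 7) -> (-16, -7)

(-16, -7)


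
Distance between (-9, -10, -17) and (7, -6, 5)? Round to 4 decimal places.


d = sqrt((7--9)^2 + (-6--10)^2 + (5--17)^2) = 27.4955

27.4955


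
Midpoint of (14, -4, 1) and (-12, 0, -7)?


Midpoint = ((14+-12)/2, (-4+0)/2, (1+-7)/2) = (1, -2, -3)

(1, -2, -3)


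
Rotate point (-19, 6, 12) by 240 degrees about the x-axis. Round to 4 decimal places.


x' = -19
y' = 6*cos(240) - 12*sin(240) = 7.3923
z' = 6*sin(240) + 12*cos(240) = -11.1962

(-19, 7.3923, -11.1962)


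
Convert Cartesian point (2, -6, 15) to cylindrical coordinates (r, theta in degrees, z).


r = sqrt(2^2 + (-6)^2) = 6.3246
theta = atan2(-6, 2) = 288.4349 deg
z = 15

r = 6.3246, theta = 288.4349 deg, z = 15


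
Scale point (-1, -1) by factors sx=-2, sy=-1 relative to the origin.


Scaling: (x*sx, y*sy) = (-1*-2, -1*-1) = (2, 1)

(2, 1)


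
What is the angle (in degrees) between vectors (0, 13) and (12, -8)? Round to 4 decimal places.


dot = 0*12 + 13*-8 = -104
|u| = 13, |v| = 14.4222
cos(angle) = -0.5547
angle = 123.6901 degrees

123.6901 degrees


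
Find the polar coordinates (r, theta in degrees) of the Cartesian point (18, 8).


r = sqrt(18^2 + 8^2) = 19.6977
theta = atan2(8, 18) = 23.9625 degrees

r = 19.6977, theta = 23.9625 degrees


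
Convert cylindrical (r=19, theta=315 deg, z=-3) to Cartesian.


x = 19 * cos(315) = 13.435
y = 19 * sin(315) = -13.435
z = -3

(13.435, -13.435, -3)


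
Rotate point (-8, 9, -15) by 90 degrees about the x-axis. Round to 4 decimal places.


x' = -8
y' = 9*cos(90) - -15*sin(90) = 15
z' = 9*sin(90) + -15*cos(90) = 9

(-8, 15, 9)


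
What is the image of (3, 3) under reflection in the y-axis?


Reflection across y-axis: (x, y) -> (-x, y)
(3, 3) -> (-3, 3)

(-3, 3)


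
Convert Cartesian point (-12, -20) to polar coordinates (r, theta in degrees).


r = sqrt((-12)^2 + (-20)^2) = 23.3238
theta = atan2(-20, -12) = 239.0362 degrees

r = 23.3238, theta = 239.0362 degrees


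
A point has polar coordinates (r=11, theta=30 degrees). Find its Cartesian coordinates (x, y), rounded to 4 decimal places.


x = 11 * cos(30) = 9.5263
y = 11 * sin(30) = 5.5

(9.5263, 5.5)


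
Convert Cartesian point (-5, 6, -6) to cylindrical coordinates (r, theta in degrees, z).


r = sqrt((-5)^2 + 6^2) = 7.8102
theta = atan2(6, -5) = 129.8056 deg
z = -6

r = 7.8102, theta = 129.8056 deg, z = -6


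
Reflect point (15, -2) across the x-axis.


Reflection across x-axis: (x, y) -> (x, -y)
(15, -2) -> (15, 2)

(15, 2)


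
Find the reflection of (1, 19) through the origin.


Reflection through origin: (x, y) -> (-x, -y)
(1, 19) -> (-1, -19)

(-1, -19)


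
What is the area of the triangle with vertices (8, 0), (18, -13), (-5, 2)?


Area = |x1(y2-y3) + x2(y3-y1) + x3(y1-y2)| / 2
= |8*(-13-2) + 18*(2-0) + -5*(0--13)| / 2
= 74.5

74.5


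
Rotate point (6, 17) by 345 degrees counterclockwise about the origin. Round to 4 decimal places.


x' = 6*cos(345) - 17*sin(345) = 10.1955
y' = 6*sin(345) + 17*cos(345) = 14.8678

(10.1955, 14.8678)


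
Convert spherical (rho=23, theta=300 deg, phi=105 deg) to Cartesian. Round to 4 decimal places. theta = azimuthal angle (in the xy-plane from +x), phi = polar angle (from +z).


x = 23 * sin(105) * cos(300) = 11.1081
y = 23 * sin(105) * sin(300) = -19.2399
z = 23 * cos(105) = -5.9528

(11.1081, -19.2399, -5.9528)


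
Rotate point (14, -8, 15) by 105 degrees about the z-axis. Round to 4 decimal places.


x' = 14*cos(105) - -8*sin(105) = 4.1039
y' = 14*sin(105) + -8*cos(105) = 15.5935
z' = 15

(4.1039, 15.5935, 15)


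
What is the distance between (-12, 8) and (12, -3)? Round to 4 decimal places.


d = sqrt((12--12)^2 + (-3-8)^2) = 26.4008

26.4008


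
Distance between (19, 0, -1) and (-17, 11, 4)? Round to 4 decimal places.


d = sqrt((-17-19)^2 + (11-0)^2 + (4--1)^2) = 37.9737

37.9737


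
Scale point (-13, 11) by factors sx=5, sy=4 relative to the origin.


Scaling: (x*sx, y*sy) = (-13*5, 11*4) = (-65, 44)

(-65, 44)


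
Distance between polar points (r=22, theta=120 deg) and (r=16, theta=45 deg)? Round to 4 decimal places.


d = sqrt(r1^2 + r2^2 - 2*r1*r2*cos(t2-t1))
d = sqrt(22^2 + 16^2 - 2*22*16*cos(45-120)) = 23.6176

23.6176


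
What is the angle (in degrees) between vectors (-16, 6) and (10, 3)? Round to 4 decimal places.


dot = -16*10 + 6*3 = -142
|u| = 17.088, |v| = 10.4403
cos(angle) = -0.7959
angle = 142.7447 degrees

142.7447 degrees


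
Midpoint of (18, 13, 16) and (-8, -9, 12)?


Midpoint = ((18+-8)/2, (13+-9)/2, (16+12)/2) = (5, 2, 14)

(5, 2, 14)


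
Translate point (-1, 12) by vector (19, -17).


Translation: (x+dx, y+dy) = (-1+19, 12+-17) = (18, -5)

(18, -5)


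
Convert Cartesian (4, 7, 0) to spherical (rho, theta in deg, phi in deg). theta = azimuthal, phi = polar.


rho = sqrt(4^2 + 7^2 + 0^2) = 8.0623
theta = atan2(7, 4) = 60.2551 deg
phi = acos(0/8.0623) = 90 deg

rho = 8.0623, theta = 60.2551 deg, phi = 90 deg


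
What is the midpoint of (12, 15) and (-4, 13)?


Midpoint = ((12+-4)/2, (15+13)/2) = (4, 14)

(4, 14)


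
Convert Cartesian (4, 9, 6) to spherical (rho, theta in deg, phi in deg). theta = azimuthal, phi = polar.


rho = sqrt(4^2 + 9^2 + 6^2) = 11.5326
theta = atan2(9, 4) = 66.0375 deg
phi = acos(6/11.5326) = 58.6499 deg

rho = 11.5326, theta = 66.0375 deg, phi = 58.6499 deg


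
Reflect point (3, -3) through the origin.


Reflection through origin: (x, y) -> (-x, -y)
(3, -3) -> (-3, 3)

(-3, 3)


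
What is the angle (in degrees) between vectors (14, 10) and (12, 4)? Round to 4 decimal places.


dot = 14*12 + 10*4 = 208
|u| = 17.2047, |v| = 12.6491
cos(angle) = 0.9558
angle = 17.1027 degrees

17.1027 degrees


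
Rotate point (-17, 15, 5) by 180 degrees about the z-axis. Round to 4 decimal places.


x' = -17*cos(180) - 15*sin(180) = 17
y' = -17*sin(180) + 15*cos(180) = -15
z' = 5

(17, -15, 5)


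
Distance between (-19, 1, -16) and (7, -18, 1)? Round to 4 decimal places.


d = sqrt((7--19)^2 + (-18-1)^2 + (1--16)^2) = 36.4143

36.4143


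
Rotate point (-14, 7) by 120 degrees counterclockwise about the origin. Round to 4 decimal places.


x' = -14*cos(120) - 7*sin(120) = 0.9378
y' = -14*sin(120) + 7*cos(120) = -15.6244

(0.9378, -15.6244)


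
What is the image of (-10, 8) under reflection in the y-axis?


Reflection across y-axis: (x, y) -> (-x, y)
(-10, 8) -> (10, 8)

(10, 8)


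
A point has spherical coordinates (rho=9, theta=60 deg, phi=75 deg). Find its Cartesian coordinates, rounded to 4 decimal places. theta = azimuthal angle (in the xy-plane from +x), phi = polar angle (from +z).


x = 9 * sin(75) * cos(60) = 4.3467
y = 9 * sin(75) * sin(60) = 7.5286
z = 9 * cos(75) = 2.3294

(4.3467, 7.5286, 2.3294)


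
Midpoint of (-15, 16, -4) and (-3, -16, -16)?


Midpoint = ((-15+-3)/2, (16+-16)/2, (-4+-16)/2) = (-9, 0, -10)

(-9, 0, -10)


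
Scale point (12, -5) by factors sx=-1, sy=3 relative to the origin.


Scaling: (x*sx, y*sy) = (12*-1, -5*3) = (-12, -15)

(-12, -15)


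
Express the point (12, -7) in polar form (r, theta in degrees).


r = sqrt(12^2 + (-7)^2) = 13.8924
theta = atan2(-7, 12) = 329.7436 degrees

r = 13.8924, theta = 329.7436 degrees


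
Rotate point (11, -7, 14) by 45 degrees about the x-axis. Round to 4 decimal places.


x' = 11
y' = -7*cos(45) - 14*sin(45) = -14.8492
z' = -7*sin(45) + 14*cos(45) = 4.9497

(11, -14.8492, 4.9497)


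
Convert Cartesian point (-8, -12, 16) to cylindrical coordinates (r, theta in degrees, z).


r = sqrt((-8)^2 + (-12)^2) = 14.4222
theta = atan2(-12, -8) = 236.3099 deg
z = 16

r = 14.4222, theta = 236.3099 deg, z = 16


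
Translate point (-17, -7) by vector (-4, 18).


Translation: (x+dx, y+dy) = (-17+-4, -7+18) = (-21, 11)

(-21, 11)


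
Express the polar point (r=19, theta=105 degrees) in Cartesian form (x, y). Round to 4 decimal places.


x = 19 * cos(105) = -4.9176
y = 19 * sin(105) = 18.3526

(-4.9176, 18.3526)


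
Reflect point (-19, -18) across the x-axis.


Reflection across x-axis: (x, y) -> (x, -y)
(-19, -18) -> (-19, 18)

(-19, 18)


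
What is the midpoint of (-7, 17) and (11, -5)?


Midpoint = ((-7+11)/2, (17+-5)/2) = (2, 6)

(2, 6)


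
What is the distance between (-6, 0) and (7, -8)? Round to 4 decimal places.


d = sqrt((7--6)^2 + (-8-0)^2) = 15.2643

15.2643


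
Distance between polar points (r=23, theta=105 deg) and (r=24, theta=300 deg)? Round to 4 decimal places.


d = sqrt(r1^2 + r2^2 - 2*r1*r2*cos(t2-t1))
d = sqrt(23^2 + 24^2 - 2*23*24*cos(300-105)) = 46.5981

46.5981


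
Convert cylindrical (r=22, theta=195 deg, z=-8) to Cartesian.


x = 22 * cos(195) = -21.2504
y = 22 * sin(195) = -5.694
z = -8

(-21.2504, -5.694, -8)


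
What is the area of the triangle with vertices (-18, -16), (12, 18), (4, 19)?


Area = |x1(y2-y3) + x2(y3-y1) + x3(y1-y2)| / 2
= |-18*(18-19) + 12*(19--16) + 4*(-16-18)| / 2
= 151

151


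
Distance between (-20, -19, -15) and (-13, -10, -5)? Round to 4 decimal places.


d = sqrt((-13--20)^2 + (-10--19)^2 + (-5--15)^2) = 15.1658

15.1658


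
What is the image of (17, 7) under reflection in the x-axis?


Reflection across x-axis: (x, y) -> (x, -y)
(17, 7) -> (17, -7)

(17, -7)


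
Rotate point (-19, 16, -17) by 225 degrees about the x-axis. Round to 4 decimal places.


x' = -19
y' = 16*cos(225) - -17*sin(225) = -23.3345
z' = 16*sin(225) + -17*cos(225) = 0.7071

(-19, -23.3345, 0.7071)


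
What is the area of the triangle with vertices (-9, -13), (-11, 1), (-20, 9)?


Area = |x1(y2-y3) + x2(y3-y1) + x3(y1-y2)| / 2
= |-9*(1-9) + -11*(9--13) + -20*(-13-1)| / 2
= 55

55


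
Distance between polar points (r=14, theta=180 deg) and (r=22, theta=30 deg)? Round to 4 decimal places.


d = sqrt(r1^2 + r2^2 - 2*r1*r2*cos(t2-t1))
d = sqrt(14^2 + 22^2 - 2*14*22*cos(30-180)) = 34.8349

34.8349


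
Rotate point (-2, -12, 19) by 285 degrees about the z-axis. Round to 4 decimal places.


x' = -2*cos(285) - -12*sin(285) = -12.1087
y' = -2*sin(285) + -12*cos(285) = -1.174
z' = 19

(-12.1087, -1.174, 19)


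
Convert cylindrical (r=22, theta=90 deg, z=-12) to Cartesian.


x = 22 * cos(90) = 0
y = 22 * sin(90) = 22
z = -12

(0, 22, -12)


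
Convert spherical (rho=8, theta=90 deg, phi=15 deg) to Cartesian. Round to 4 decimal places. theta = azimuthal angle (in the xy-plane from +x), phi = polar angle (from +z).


x = 8 * sin(15) * cos(90) = 0
y = 8 * sin(15) * sin(90) = 2.0706
z = 8 * cos(15) = 7.7274

(0, 2.0706, 7.7274)


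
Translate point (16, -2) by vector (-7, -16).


Translation: (x+dx, y+dy) = (16+-7, -2+-16) = (9, -18)

(9, -18)


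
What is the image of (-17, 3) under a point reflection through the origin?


Reflection through origin: (x, y) -> (-x, -y)
(-17, 3) -> (17, -3)

(17, -3)


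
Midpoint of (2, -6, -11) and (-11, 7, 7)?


Midpoint = ((2+-11)/2, (-6+7)/2, (-11+7)/2) = (-4.5, 0.5, -2)

(-4.5, 0.5, -2)


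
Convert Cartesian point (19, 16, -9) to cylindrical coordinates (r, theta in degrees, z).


r = sqrt(19^2 + 16^2) = 24.8395
theta = atan2(16, 19) = 40.1009 deg
z = -9

r = 24.8395, theta = 40.1009 deg, z = -9


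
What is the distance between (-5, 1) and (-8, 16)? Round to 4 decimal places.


d = sqrt((-8--5)^2 + (16-1)^2) = 15.2971

15.2971


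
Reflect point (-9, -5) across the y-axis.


Reflection across y-axis: (x, y) -> (-x, y)
(-9, -5) -> (9, -5)

(9, -5)


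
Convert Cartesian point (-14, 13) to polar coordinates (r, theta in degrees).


r = sqrt((-14)^2 + 13^2) = 19.105
theta = atan2(13, -14) = 137.1211 degrees

r = 19.105, theta = 137.1211 degrees


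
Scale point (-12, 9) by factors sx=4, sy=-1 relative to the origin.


Scaling: (x*sx, y*sy) = (-12*4, 9*-1) = (-48, -9)

(-48, -9)


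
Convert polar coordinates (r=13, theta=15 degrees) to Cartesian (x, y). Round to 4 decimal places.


x = 13 * cos(15) = 12.557
y = 13 * sin(15) = 3.3646

(12.557, 3.3646)


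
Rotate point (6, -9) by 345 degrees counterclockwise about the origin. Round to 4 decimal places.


x' = 6*cos(345) - -9*sin(345) = 3.4662
y' = 6*sin(345) + -9*cos(345) = -10.2462

(3.4662, -10.2462)


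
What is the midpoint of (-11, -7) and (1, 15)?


Midpoint = ((-11+1)/2, (-7+15)/2) = (-5, 4)

(-5, 4)


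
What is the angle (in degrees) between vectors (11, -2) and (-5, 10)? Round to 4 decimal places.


dot = 11*-5 + -2*10 = -75
|u| = 11.1803, |v| = 11.1803
cos(angle) = -0.6
angle = 126.8699 degrees

126.8699 degrees


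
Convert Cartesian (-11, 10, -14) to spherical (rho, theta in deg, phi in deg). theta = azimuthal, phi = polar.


rho = sqrt((-11)^2 + 10^2 + (-14)^2) = 20.4206
theta = atan2(10, -11) = 137.7263 deg
phi = acos(-14/20.4206) = 133.2815 deg

rho = 20.4206, theta = 137.7263 deg, phi = 133.2815 deg


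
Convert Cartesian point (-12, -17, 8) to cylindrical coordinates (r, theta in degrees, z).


r = sqrt((-12)^2 + (-17)^2) = 20.8087
theta = atan2(-17, -12) = 234.7824 deg
z = 8

r = 20.8087, theta = 234.7824 deg, z = 8


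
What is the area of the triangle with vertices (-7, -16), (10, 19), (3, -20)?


Area = |x1(y2-y3) + x2(y3-y1) + x3(y1-y2)| / 2
= |-7*(19--20) + 10*(-20--16) + 3*(-16-19)| / 2
= 209

209


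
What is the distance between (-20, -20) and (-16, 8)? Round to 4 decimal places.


d = sqrt((-16--20)^2 + (8--20)^2) = 28.2843

28.2843


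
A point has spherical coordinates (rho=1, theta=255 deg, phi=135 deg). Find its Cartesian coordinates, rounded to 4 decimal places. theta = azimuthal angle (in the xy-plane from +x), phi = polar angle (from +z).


x = 1 * sin(135) * cos(255) = -0.183
y = 1 * sin(135) * sin(255) = -0.683
z = 1 * cos(135) = -0.7071

(-0.183, -0.683, -0.7071)


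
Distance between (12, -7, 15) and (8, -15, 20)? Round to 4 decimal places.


d = sqrt((8-12)^2 + (-15--7)^2 + (20-15)^2) = 10.247

10.247


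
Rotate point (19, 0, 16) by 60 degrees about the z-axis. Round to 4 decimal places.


x' = 19*cos(60) - 0*sin(60) = 9.5
y' = 19*sin(60) + 0*cos(60) = 16.4545
z' = 16

(9.5, 16.4545, 16)


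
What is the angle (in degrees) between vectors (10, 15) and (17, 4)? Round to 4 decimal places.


dot = 10*17 + 15*4 = 230
|u| = 18.0278, |v| = 17.4642
cos(angle) = 0.7305
angle = 43.0694 degrees

43.0694 degrees


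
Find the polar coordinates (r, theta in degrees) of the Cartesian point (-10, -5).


r = sqrt((-10)^2 + (-5)^2) = 11.1803
theta = atan2(-5, -10) = 206.5651 degrees

r = 11.1803, theta = 206.5651 degrees


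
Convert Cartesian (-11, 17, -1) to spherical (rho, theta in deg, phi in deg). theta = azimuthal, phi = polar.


rho = sqrt((-11)^2 + 17^2 + (-1)^2) = 20.2731
theta = atan2(17, -11) = 122.9052 deg
phi = acos(-1/20.2731) = 92.8273 deg

rho = 20.2731, theta = 122.9052 deg, phi = 92.8273 deg


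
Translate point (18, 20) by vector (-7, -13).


Translation: (x+dx, y+dy) = (18+-7, 20+-13) = (11, 7)

(11, 7)


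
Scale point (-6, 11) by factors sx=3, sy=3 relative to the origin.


Scaling: (x*sx, y*sy) = (-6*3, 11*3) = (-18, 33)

(-18, 33)


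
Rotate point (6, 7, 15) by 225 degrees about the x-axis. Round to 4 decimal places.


x' = 6
y' = 7*cos(225) - 15*sin(225) = 5.6569
z' = 7*sin(225) + 15*cos(225) = -15.5563

(6, 5.6569, -15.5563)


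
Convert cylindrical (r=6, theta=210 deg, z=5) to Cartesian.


x = 6 * cos(210) = -5.1962
y = 6 * sin(210) = -3
z = 5

(-5.1962, -3, 5)


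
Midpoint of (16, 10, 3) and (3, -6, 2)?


Midpoint = ((16+3)/2, (10+-6)/2, (3+2)/2) = (9.5, 2, 2.5)

(9.5, 2, 2.5)


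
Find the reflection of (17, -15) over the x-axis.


Reflection across x-axis: (x, y) -> (x, -y)
(17, -15) -> (17, 15)

(17, 15)


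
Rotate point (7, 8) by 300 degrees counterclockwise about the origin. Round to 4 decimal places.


x' = 7*cos(300) - 8*sin(300) = 10.4282
y' = 7*sin(300) + 8*cos(300) = -2.0622

(10.4282, -2.0622)


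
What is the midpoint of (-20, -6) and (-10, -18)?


Midpoint = ((-20+-10)/2, (-6+-18)/2) = (-15, -12)

(-15, -12)


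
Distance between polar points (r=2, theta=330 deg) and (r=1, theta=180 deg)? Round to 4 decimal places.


d = sqrt(r1^2 + r2^2 - 2*r1*r2*cos(t2-t1))
d = sqrt(2^2 + 1^2 - 2*2*1*cos(180-330)) = 2.9093

2.9093


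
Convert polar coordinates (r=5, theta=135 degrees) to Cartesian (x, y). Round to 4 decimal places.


x = 5 * cos(135) = -3.5355
y = 5 * sin(135) = 3.5355

(-3.5355, 3.5355)


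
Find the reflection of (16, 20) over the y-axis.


Reflection across y-axis: (x, y) -> (-x, y)
(16, 20) -> (-16, 20)

(-16, 20)


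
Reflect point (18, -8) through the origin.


Reflection through origin: (x, y) -> (-x, -y)
(18, -8) -> (-18, 8)

(-18, 8)


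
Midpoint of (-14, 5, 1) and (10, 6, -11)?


Midpoint = ((-14+10)/2, (5+6)/2, (1+-11)/2) = (-2, 5.5, -5)

(-2, 5.5, -5)


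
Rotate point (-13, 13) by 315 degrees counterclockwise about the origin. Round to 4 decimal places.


x' = -13*cos(315) - 13*sin(315) = 0
y' = -13*sin(315) + 13*cos(315) = 18.3848

(0, 18.3848)


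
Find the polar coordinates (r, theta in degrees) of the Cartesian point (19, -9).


r = sqrt(19^2 + (-9)^2) = 21.0238
theta = atan2(-9, 19) = 334.6538 degrees

r = 21.0238, theta = 334.6538 degrees


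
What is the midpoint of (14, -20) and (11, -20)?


Midpoint = ((14+11)/2, (-20+-20)/2) = (12.5, -20)

(12.5, -20)


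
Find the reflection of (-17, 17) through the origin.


Reflection through origin: (x, y) -> (-x, -y)
(-17, 17) -> (17, -17)

(17, -17)


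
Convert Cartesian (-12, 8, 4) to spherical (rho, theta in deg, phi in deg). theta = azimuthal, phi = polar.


rho = sqrt((-12)^2 + 8^2 + 4^2) = 14.9666
theta = atan2(8, -12) = 146.3099 deg
phi = acos(4/14.9666) = 74.4986 deg

rho = 14.9666, theta = 146.3099 deg, phi = 74.4986 deg


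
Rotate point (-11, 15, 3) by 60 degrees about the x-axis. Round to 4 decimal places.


x' = -11
y' = 15*cos(60) - 3*sin(60) = 4.9019
z' = 15*sin(60) + 3*cos(60) = 14.4904

(-11, 4.9019, 14.4904)


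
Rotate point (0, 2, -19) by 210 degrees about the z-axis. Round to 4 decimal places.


x' = 0*cos(210) - 2*sin(210) = 1
y' = 0*sin(210) + 2*cos(210) = -1.7321
z' = -19

(1, -1.7321, -19)


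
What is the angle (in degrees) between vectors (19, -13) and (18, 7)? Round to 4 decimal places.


dot = 19*18 + -13*7 = 251
|u| = 23.0217, |v| = 19.3132
cos(angle) = 0.5645
angle = 55.6309 degrees

55.6309 degrees


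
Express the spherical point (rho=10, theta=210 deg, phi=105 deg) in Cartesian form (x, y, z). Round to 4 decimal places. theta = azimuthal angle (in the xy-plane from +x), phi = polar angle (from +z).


x = 10 * sin(105) * cos(210) = -8.3652
y = 10 * sin(105) * sin(210) = -4.8296
z = 10 * cos(105) = -2.5882

(-8.3652, -4.8296, -2.5882)


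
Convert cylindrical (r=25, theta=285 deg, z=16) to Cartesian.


x = 25 * cos(285) = 6.4705
y = 25 * sin(285) = -24.1481
z = 16

(6.4705, -24.1481, 16)


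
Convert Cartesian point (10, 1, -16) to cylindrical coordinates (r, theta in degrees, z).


r = sqrt(10^2 + 1^2) = 10.0499
theta = atan2(1, 10) = 5.7106 deg
z = -16

r = 10.0499, theta = 5.7106 deg, z = -16


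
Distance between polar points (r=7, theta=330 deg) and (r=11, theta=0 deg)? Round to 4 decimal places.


d = sqrt(r1^2 + r2^2 - 2*r1*r2*cos(t2-t1))
d = sqrt(7^2 + 11^2 - 2*7*11*cos(0-330)) = 6.0524

6.0524


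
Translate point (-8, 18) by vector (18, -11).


Translation: (x+dx, y+dy) = (-8+18, 18+-11) = (10, 7)

(10, 7)


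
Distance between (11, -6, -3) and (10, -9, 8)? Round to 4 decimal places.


d = sqrt((10-11)^2 + (-9--6)^2 + (8--3)^2) = 11.4455

11.4455


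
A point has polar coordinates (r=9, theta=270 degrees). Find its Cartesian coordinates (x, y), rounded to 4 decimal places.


x = 9 * cos(270) = 0
y = 9 * sin(270) = -9

(0, -9)


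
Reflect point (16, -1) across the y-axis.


Reflection across y-axis: (x, y) -> (-x, y)
(16, -1) -> (-16, -1)

(-16, -1)


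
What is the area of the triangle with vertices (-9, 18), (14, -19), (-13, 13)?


Area = |x1(y2-y3) + x2(y3-y1) + x3(y1-y2)| / 2
= |-9*(-19-13) + 14*(13-18) + -13*(18--19)| / 2
= 131.5

131.5


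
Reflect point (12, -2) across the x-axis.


Reflection across x-axis: (x, y) -> (x, -y)
(12, -2) -> (12, 2)

(12, 2)


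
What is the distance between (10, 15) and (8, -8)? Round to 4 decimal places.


d = sqrt((8-10)^2 + (-8-15)^2) = 23.0868

23.0868


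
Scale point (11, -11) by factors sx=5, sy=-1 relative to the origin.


Scaling: (x*sx, y*sy) = (11*5, -11*-1) = (55, 11)

(55, 11)


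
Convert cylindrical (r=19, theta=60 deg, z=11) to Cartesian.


x = 19 * cos(60) = 9.5
y = 19 * sin(60) = 16.4545
z = 11

(9.5, 16.4545, 11)


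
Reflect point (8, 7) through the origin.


Reflection through origin: (x, y) -> (-x, -y)
(8, 7) -> (-8, -7)

(-8, -7)


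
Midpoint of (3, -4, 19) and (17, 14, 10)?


Midpoint = ((3+17)/2, (-4+14)/2, (19+10)/2) = (10, 5, 14.5)

(10, 5, 14.5)


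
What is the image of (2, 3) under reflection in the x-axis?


Reflection across x-axis: (x, y) -> (x, -y)
(2, 3) -> (2, -3)

(2, -3)


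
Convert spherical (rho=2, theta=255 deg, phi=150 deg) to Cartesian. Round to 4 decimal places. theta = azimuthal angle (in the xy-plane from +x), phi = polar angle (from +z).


x = 2 * sin(150) * cos(255) = -0.2588
y = 2 * sin(150) * sin(255) = -0.9659
z = 2 * cos(150) = -1.7321

(-0.2588, -0.9659, -1.7321)


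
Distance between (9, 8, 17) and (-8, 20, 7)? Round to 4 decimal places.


d = sqrt((-8-9)^2 + (20-8)^2 + (7-17)^2) = 23.0868

23.0868


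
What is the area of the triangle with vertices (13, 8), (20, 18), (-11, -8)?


Area = |x1(y2-y3) + x2(y3-y1) + x3(y1-y2)| / 2
= |13*(18--8) + 20*(-8-8) + -11*(8-18)| / 2
= 64

64


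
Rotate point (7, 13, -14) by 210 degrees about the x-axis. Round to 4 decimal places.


x' = 7
y' = 13*cos(210) - -14*sin(210) = -18.2583
z' = 13*sin(210) + -14*cos(210) = 5.6244

(7, -18.2583, 5.6244)


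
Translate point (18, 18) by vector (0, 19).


Translation: (x+dx, y+dy) = (18+0, 18+19) = (18, 37)

(18, 37)


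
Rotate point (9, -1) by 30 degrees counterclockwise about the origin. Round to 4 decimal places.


x' = 9*cos(30) - -1*sin(30) = 8.2942
y' = 9*sin(30) + -1*cos(30) = 3.634

(8.2942, 3.634)


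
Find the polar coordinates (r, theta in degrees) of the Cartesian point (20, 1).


r = sqrt(20^2 + 1^2) = 20.025
theta = atan2(1, 20) = 2.8624 degrees

r = 20.025, theta = 2.8624 degrees


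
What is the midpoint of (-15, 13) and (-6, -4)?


Midpoint = ((-15+-6)/2, (13+-4)/2) = (-10.5, 4.5)

(-10.5, 4.5)


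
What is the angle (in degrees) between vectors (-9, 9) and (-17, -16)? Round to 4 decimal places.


dot = -9*-17 + 9*-16 = 9
|u| = 12.7279, |v| = 23.3452
cos(angle) = 0.0303
angle = 88.2643 degrees

88.2643 degrees


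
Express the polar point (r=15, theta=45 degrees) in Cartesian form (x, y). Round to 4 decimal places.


x = 15 * cos(45) = 10.6066
y = 15 * sin(45) = 10.6066

(10.6066, 10.6066)


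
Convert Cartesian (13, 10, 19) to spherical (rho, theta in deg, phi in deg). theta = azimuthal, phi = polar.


rho = sqrt(13^2 + 10^2 + 19^2) = 25.0998
theta = atan2(10, 13) = 37.5686 deg
phi = acos(19/25.0998) = 40.8015 deg

rho = 25.0998, theta = 37.5686 deg, phi = 40.8015 deg


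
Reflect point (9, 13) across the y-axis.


Reflection across y-axis: (x, y) -> (-x, y)
(9, 13) -> (-9, 13)

(-9, 13)


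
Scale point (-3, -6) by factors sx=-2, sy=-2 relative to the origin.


Scaling: (x*sx, y*sy) = (-3*-2, -6*-2) = (6, 12)

(6, 12)


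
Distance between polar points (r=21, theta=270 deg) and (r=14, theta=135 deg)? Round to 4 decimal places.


d = sqrt(r1^2 + r2^2 - 2*r1*r2*cos(t2-t1))
d = sqrt(21^2 + 14^2 - 2*21*14*cos(135-270)) = 32.4466

32.4466


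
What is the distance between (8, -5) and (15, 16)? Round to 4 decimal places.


d = sqrt((15-8)^2 + (16--5)^2) = 22.1359

22.1359


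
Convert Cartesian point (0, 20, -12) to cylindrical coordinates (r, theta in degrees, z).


r = sqrt(0^2 + 20^2) = 20
theta = atan2(20, 0) = 90 deg
z = -12

r = 20, theta = 90 deg, z = -12


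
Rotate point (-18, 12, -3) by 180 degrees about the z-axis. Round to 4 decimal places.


x' = -18*cos(180) - 12*sin(180) = 18
y' = -18*sin(180) + 12*cos(180) = -12
z' = -3

(18, -12, -3)


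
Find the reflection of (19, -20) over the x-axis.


Reflection across x-axis: (x, y) -> (x, -y)
(19, -20) -> (19, 20)

(19, 20)


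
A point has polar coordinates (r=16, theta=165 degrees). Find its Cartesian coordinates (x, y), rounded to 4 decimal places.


x = 16 * cos(165) = -15.4548
y = 16 * sin(165) = 4.1411

(-15.4548, 4.1411)


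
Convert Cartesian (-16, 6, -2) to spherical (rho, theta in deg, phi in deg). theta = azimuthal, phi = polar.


rho = sqrt((-16)^2 + 6^2 + (-2)^2) = 17.2047
theta = atan2(6, -16) = 159.444 deg
phi = acos(-2/17.2047) = 96.6756 deg

rho = 17.2047, theta = 159.444 deg, phi = 96.6756 deg


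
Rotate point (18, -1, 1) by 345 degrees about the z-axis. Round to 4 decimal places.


x' = 18*cos(345) - -1*sin(345) = 17.1278
y' = 18*sin(345) + -1*cos(345) = -5.6247
z' = 1

(17.1278, -5.6247, 1)


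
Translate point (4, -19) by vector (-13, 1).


Translation: (x+dx, y+dy) = (4+-13, -19+1) = (-9, -18)

(-9, -18)


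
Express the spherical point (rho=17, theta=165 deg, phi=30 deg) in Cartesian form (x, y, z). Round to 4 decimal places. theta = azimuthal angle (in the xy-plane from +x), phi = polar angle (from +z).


x = 17 * sin(30) * cos(165) = -8.2104
y = 17 * sin(30) * sin(165) = 2.2
z = 17 * cos(30) = 14.7224

(-8.2104, 2.2, 14.7224)


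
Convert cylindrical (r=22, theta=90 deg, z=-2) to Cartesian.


x = 22 * cos(90) = 0
y = 22 * sin(90) = 22
z = -2

(0, 22, -2)


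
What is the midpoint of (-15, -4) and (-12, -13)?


Midpoint = ((-15+-12)/2, (-4+-13)/2) = (-13.5, -8.5)

(-13.5, -8.5)


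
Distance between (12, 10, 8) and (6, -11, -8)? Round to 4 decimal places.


d = sqrt((6-12)^2 + (-11-10)^2 + (-8-8)^2) = 27.074

27.074


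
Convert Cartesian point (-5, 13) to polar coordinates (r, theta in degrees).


r = sqrt((-5)^2 + 13^2) = 13.9284
theta = atan2(13, -5) = 111.0375 degrees

r = 13.9284, theta = 111.0375 degrees


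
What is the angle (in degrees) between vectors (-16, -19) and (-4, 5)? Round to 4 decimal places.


dot = -16*-4 + -19*5 = -31
|u| = 24.8395, |v| = 6.4031
cos(angle) = -0.1949
angle = 101.2393 degrees

101.2393 degrees


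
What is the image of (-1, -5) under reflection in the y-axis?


Reflection across y-axis: (x, y) -> (-x, y)
(-1, -5) -> (1, -5)

(1, -5)


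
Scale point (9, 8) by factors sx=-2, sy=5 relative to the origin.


Scaling: (x*sx, y*sy) = (9*-2, 8*5) = (-18, 40)

(-18, 40)


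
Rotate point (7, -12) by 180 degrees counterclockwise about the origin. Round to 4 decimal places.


x' = 7*cos(180) - -12*sin(180) = -7
y' = 7*sin(180) + -12*cos(180) = 12

(-7, 12)


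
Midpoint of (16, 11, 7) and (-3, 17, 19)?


Midpoint = ((16+-3)/2, (11+17)/2, (7+19)/2) = (6.5, 14, 13)

(6.5, 14, 13)


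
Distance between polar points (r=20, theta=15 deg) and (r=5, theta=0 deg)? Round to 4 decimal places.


d = sqrt(r1^2 + r2^2 - 2*r1*r2*cos(t2-t1))
d = sqrt(20^2 + 5^2 - 2*20*5*cos(0-15)) = 15.2255

15.2255


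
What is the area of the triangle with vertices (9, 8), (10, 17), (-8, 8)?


Area = |x1(y2-y3) + x2(y3-y1) + x3(y1-y2)| / 2
= |9*(17-8) + 10*(8-8) + -8*(8-17)| / 2
= 76.5

76.5


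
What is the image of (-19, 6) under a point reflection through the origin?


Reflection through origin: (x, y) -> (-x, -y)
(-19, 6) -> (19, -6)

(19, -6)


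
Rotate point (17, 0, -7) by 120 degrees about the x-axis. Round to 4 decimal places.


x' = 17
y' = 0*cos(120) - -7*sin(120) = 6.0622
z' = 0*sin(120) + -7*cos(120) = 3.5

(17, 6.0622, 3.5)


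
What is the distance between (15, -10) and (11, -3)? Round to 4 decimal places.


d = sqrt((11-15)^2 + (-3--10)^2) = 8.0623

8.0623


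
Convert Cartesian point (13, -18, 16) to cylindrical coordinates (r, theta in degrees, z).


r = sqrt(13^2 + (-18)^2) = 22.2036
theta = atan2(-18, 13) = 305.8377 deg
z = 16

r = 22.2036, theta = 305.8377 deg, z = 16


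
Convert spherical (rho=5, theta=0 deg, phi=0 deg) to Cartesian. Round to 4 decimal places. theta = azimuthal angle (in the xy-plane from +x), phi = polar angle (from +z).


x = 5 * sin(0) * cos(0) = 0
y = 5 * sin(0) * sin(0) = 0
z = 5 * cos(0) = 5

(0, 0, 5)


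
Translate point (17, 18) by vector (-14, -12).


Translation: (x+dx, y+dy) = (17+-14, 18+-12) = (3, 6)

(3, 6)


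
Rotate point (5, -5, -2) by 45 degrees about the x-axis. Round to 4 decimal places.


x' = 5
y' = -5*cos(45) - -2*sin(45) = -2.1213
z' = -5*sin(45) + -2*cos(45) = -4.9497

(5, -2.1213, -4.9497)


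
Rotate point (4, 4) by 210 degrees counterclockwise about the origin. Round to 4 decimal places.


x' = 4*cos(210) - 4*sin(210) = -1.4641
y' = 4*sin(210) + 4*cos(210) = -5.4641

(-1.4641, -5.4641)


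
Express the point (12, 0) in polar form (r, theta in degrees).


r = sqrt(12^2 + 0^2) = 12
theta = atan2(0, 12) = 0 degrees

r = 12, theta = 0 degrees


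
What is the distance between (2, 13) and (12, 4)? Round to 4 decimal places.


d = sqrt((12-2)^2 + (4-13)^2) = 13.4536

13.4536


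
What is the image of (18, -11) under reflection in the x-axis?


Reflection across x-axis: (x, y) -> (x, -y)
(18, -11) -> (18, 11)

(18, 11)


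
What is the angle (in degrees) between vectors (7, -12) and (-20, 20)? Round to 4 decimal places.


dot = 7*-20 + -12*20 = -380
|u| = 13.8924, |v| = 28.2843
cos(angle) = -0.9671
angle = 165.2564 degrees

165.2564 degrees


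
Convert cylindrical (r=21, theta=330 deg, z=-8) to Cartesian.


x = 21 * cos(330) = 18.1865
y = 21 * sin(330) = -10.5
z = -8

(18.1865, -10.5, -8)


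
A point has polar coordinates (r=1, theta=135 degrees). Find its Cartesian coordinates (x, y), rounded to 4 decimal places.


x = 1 * cos(135) = -0.7071
y = 1 * sin(135) = 0.7071

(-0.7071, 0.7071)


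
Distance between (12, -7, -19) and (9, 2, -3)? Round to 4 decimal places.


d = sqrt((9-12)^2 + (2--7)^2 + (-3--19)^2) = 18.6011

18.6011
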